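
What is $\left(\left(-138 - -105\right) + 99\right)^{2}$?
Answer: $4356$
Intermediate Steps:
$\left(\left(-138 - -105\right) + 99\right)^{2} = \left(\left(-138 + 105\right) + 99\right)^{2} = \left(-33 + 99\right)^{2} = 66^{2} = 4356$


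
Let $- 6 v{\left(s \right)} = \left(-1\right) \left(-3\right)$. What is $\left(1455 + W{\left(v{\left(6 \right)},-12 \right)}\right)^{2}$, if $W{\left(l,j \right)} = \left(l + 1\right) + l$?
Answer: $2117025$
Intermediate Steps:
$v{\left(s \right)} = - \frac{1}{2}$ ($v{\left(s \right)} = - \frac{\left(-1\right) \left(-3\right)}{6} = \left(- \frac{1}{6}\right) 3 = - \frac{1}{2}$)
$W{\left(l,j \right)} = 1 + 2 l$ ($W{\left(l,j \right)} = \left(1 + l\right) + l = 1 + 2 l$)
$\left(1455 + W{\left(v{\left(6 \right)},-12 \right)}\right)^{2} = \left(1455 + \left(1 + 2 \left(- \frac{1}{2}\right)\right)\right)^{2} = \left(1455 + \left(1 - 1\right)\right)^{2} = \left(1455 + 0\right)^{2} = 1455^{2} = 2117025$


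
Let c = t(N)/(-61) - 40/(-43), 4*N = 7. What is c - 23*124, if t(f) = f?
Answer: -29913725/10492 ≈ -2851.1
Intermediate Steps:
N = 7/4 (N = (1/4)*7 = 7/4 ≈ 1.7500)
c = 9459/10492 (c = (7/4)/(-61) - 40/(-43) = (7/4)*(-1/61) - 40*(-1/43) = -7/244 + 40/43 = 9459/10492 ≈ 0.90154)
c - 23*124 = 9459/10492 - 23*124 = 9459/10492 - 2852 = -29913725/10492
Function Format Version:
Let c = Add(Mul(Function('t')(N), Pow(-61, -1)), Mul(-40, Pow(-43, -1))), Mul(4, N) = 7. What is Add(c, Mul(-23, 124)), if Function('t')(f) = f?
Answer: Rational(-29913725, 10492) ≈ -2851.1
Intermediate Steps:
N = Rational(7, 4) (N = Mul(Rational(1, 4), 7) = Rational(7, 4) ≈ 1.7500)
c = Rational(9459, 10492) (c = Add(Mul(Rational(7, 4), Pow(-61, -1)), Mul(-40, Pow(-43, -1))) = Add(Mul(Rational(7, 4), Rational(-1, 61)), Mul(-40, Rational(-1, 43))) = Add(Rational(-7, 244), Rational(40, 43)) = Rational(9459, 10492) ≈ 0.90154)
Add(c, Mul(-23, 124)) = Add(Rational(9459, 10492), Mul(-23, 124)) = Add(Rational(9459, 10492), -2852) = Rational(-29913725, 10492)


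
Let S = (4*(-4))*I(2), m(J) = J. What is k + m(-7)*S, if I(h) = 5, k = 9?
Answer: 569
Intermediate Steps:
S = -80 (S = (4*(-4))*5 = -16*5 = -80)
k + m(-7)*S = 9 - 7*(-80) = 9 + 560 = 569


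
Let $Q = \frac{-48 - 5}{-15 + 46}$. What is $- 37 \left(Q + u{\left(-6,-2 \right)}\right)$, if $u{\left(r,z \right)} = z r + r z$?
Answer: $- \frac{25567}{31} \approx -824.74$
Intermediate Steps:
$u{\left(r,z \right)} = 2 r z$ ($u{\left(r,z \right)} = r z + r z = 2 r z$)
$Q = - \frac{53}{31} \approx -1.7097$
$- 37 \left(Q + u{\left(-6,-2 \right)}\right) = - 37 \left(- \frac{53}{31} + 2 \left(-6\right) \left(-2\right)\right) = - 37 \left(- \frac{53}{31} + 24\right) = \left(-37\right) \frac{691}{31} = - \frac{25567}{31}$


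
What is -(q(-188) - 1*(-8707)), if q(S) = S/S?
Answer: -8708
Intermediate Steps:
q(S) = 1
-(q(-188) - 1*(-8707)) = -(1 - 1*(-8707)) = -(1 + 8707) = -1*8708 = -8708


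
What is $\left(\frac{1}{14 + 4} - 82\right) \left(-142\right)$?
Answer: $\frac{104725}{9} \approx 11636.0$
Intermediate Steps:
$\left(\frac{1}{14 + 4} - 82\right) \left(-142\right) = \left(\frac{1}{18} - 82\right) \left(-142\right) = \left(- \frac{1475}{18}\right) \left(-142\right) = \frac{104725}{9}$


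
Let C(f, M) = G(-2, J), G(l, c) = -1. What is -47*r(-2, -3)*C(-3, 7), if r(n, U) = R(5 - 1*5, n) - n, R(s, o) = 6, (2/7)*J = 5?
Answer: 376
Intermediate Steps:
J = 35/2 (J = (7/2)*5 = 35/2 ≈ 17.500)
r(n, U) = 6 - n
C(f, M) = -1
-47*r(-2, -3)*C(-3, 7) = -47*(6 - 1*(-2))*(-1) = -47*(6 + 2)*(-1) = -47*8*(-1) = -376*(-1) = -1*(-376) = 376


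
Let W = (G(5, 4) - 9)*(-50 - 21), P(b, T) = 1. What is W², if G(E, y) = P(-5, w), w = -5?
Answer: 322624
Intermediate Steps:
G(E, y) = 1
W = 568 (W = (1 - 9)*(-50 - 21) = -8*(-71) = 568)
W² = 568² = 322624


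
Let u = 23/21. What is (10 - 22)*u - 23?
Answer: -253/7 ≈ -36.143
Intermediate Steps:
u = 23/21 (u = 23*(1/21) = 23/21 ≈ 1.0952)
(10 - 22)*u - 23 = (10 - 22)*(23/21) - 23 = -12*23/21 - 23 = -92/7 - 23 = -253/7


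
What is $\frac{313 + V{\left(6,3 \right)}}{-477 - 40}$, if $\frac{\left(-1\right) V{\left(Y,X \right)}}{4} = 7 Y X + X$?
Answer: $\frac{203}{517} \approx 0.39265$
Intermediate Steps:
$V{\left(Y,X \right)} = - 4 X - 28 X Y$ ($V{\left(Y,X \right)} = - 4 \left(7 Y X + X\right) = - 4 \left(7 X Y + X\right) = - 4 \left(X + 7 X Y\right) = - 4 X - 28 X Y$)
$\frac{313 + V{\left(6,3 \right)}}{-477 - 40} = \frac{313 - 12 \left(1 + 7 \cdot 6\right)}{-477 - 40} = \frac{313 - 12 \left(1 + 42\right)}{-517} = \left(313 - 12 \cdot 43\right) \left(- \frac{1}{517}\right) = \left(313 - 516\right) \left(- \frac{1}{517}\right) = \left(-203\right) \left(- \frac{1}{517}\right) = \frac{203}{517}$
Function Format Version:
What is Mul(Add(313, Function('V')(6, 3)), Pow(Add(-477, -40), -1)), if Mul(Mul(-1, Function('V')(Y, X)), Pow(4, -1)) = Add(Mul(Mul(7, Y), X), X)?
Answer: Rational(203, 517) ≈ 0.39265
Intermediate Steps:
Function('V')(Y, X) = Add(Mul(-4, X), Mul(-28, X, Y)) (Function('V')(Y, X) = Mul(-4, Add(Mul(Mul(7, Y), X), X)) = Mul(-4, Add(Mul(7, X, Y), X)) = Mul(-4, Add(X, Mul(7, X, Y))) = Add(Mul(-4, X), Mul(-28, X, Y)))
Mul(Add(313, Function('V')(6, 3)), Pow(Add(-477, -40), -1)) = Mul(Add(313, Mul(-4, 3, Add(1, Mul(7, 6)))), Pow(Add(-477, -40), -1)) = Mul(Add(313, Mul(-4, 3, Add(1, 42))), Pow(-517, -1)) = Mul(Add(313, Mul(-4, 3, 43)), Rational(-1, 517)) = Mul(Add(313, -516), Rational(-1, 517)) = Mul(-203, Rational(-1, 517)) = Rational(203, 517)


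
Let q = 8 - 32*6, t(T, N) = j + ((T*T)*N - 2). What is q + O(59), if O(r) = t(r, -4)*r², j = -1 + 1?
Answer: -48476590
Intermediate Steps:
j = 0
t(T, N) = -2 + N*T² (t(T, N) = 0 + ((T*T)*N - 2) = 0 + (T²*N - 2) = 0 + (N*T² - 2) = 0 + (-2 + N*T²) = -2 + N*T²)
O(r) = r²*(-2 - 4*r²) (O(r) = (-2 - 4*r²)*r² = r²*(-2 - 4*r²))
q = -184 (q = 8 - 192 = -184)
q + O(59) = -184 + 59²*(-2 - 4*59²) = -184 + 3481*(-2 - 4*3481) = -184 + 3481*(-2 - 13924) = -184 + 3481*(-13926) = -184 - 48476406 = -48476590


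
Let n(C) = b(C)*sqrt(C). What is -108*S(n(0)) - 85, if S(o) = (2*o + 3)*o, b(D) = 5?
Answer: -85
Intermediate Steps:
n(C) = 5*sqrt(C)
S(o) = o*(3 + 2*o) (S(o) = (3 + 2*o)*o = o*(3 + 2*o))
-108*S(n(0)) - 85 = -108*5*sqrt(0)*(3 + 2*(5*sqrt(0))) - 85 = -108*5*0*(3 + 2*(5*0)) - 85 = -0*(3 + 2*0) - 85 = -0*(3 + 0) - 85 = -0*3 - 85 = -108*0 - 85 = 0 - 85 = -85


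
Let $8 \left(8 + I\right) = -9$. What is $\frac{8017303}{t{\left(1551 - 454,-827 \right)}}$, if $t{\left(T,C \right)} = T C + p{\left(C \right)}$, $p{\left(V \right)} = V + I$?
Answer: $- \frac{64138424}{7264441} \approx -8.8291$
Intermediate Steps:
$I = - \frac{73}{8}$ ($I = -8 + \frac{1}{8} \left(-9\right) = -8 - \frac{9}{8} = - \frac{73}{8} \approx -9.125$)
$p{\left(V \right)} = - \frac{73}{8} + V$ ($p{\left(V \right)} = V - \frac{73}{8} = - \frac{73}{8} + V$)
$t{\left(T,C \right)} = - \frac{73}{8} + C + C T$ ($t{\left(T,C \right)} = T C + \left(- \frac{73}{8} + C\right) = C T + \left(- \frac{73}{8} + C\right) = - \frac{73}{8} + C + C T$)
$\frac{8017303}{t{\left(1551 - 454,-827 \right)}} = \frac{8017303}{- \frac{73}{8} - 827 - 827 \left(1551 - 454\right)} = \frac{8017303}{- \frac{73}{8} - 827 - 907219} = \frac{8017303}{- \frac{7264441}{8}} = 8017303 \left(- \frac{8}{7264441}\right) = - \frac{64138424}{7264441}$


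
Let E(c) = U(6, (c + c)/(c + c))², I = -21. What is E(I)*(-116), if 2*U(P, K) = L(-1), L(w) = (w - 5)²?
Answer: -37584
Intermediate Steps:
L(w) = (-5 + w)²
U(P, K) = 18 (U(P, K) = (-5 - 1)²/2 = (½)*(-6)² = (½)*36 = 18)
E(c) = 324 (E(c) = 18² = 324)
E(I)*(-116) = 324*(-116) = -37584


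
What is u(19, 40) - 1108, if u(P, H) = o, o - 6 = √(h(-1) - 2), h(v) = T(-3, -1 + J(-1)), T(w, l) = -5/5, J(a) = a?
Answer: -1102 + I*√3 ≈ -1102.0 + 1.732*I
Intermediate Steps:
T(w, l) = -1 (T(w, l) = -5*⅕ = -1)
h(v) = -1
o = 6 + I*√3 (o = 6 + √(-1 - 2) = 6 + √(-3) = 6 + I*√3 ≈ 6.0 + 1.732*I)
u(P, H) = 6 + I*√3
u(19, 40) - 1108 = (6 + I*√3) - 1108 = -1102 + I*√3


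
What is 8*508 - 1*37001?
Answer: -32937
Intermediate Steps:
8*508 - 1*37001 = 4064 - 37001 = -32937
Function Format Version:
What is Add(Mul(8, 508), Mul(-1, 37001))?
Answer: -32937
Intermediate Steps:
Add(Mul(8, 508), Mul(-1, 37001)) = Add(4064, -37001) = -32937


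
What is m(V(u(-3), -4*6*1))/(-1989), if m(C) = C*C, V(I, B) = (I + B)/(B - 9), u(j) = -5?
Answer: -841/2166021 ≈ -0.00038827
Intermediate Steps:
V(I, B) = (B + I)/(-9 + B)
m(C) = C**2
m(V(u(-3), -4*6*1))/(-1989) = ((-4*6*1 - 5)/(-9 - 4*6*1))**2/(-1989) = ((-24*1 - 5)/(-9 - 24*1))**2*(-1/1989) = ((-24 - 5)/(-9 - 24))**2*(-1/1989) = (-29/(-33))**2*(-1/1989) = (-1/33*(-29))**2*(-1/1989) = (29/33)**2*(-1/1989) = (841/1089)*(-1/1989) = -841/2166021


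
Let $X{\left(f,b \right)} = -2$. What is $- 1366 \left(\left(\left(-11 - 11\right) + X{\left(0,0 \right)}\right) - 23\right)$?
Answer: $64202$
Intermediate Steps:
$- 1366 \left(\left(\left(-11 - 11\right) + X{\left(0,0 \right)}\right) - 23\right) = - 1366 \left(\left(\left(-11 - 11\right) - 2\right) - 23\right) = - 1366 \left(\left(-22 - 2\right) - 23\right) = - 1366 \left(-24 - 23\right) = \left(-1366\right) \left(-47\right) = 64202$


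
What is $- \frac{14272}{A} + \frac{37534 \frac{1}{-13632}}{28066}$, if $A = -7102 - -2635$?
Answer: $\frac{910039722881}{284842507584} \approx 3.1949$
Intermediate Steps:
$A = -4467$ ($A = -7102 + 2635 = -4467$)
$- \frac{14272}{A} + \frac{37534 \frac{1}{-13632}}{28066} = - \frac{14272}{-4467} + \frac{37534 \frac{1}{-13632}}{28066} = \left(-14272\right) \left(- \frac{1}{4467}\right) + 37534 \left(- \frac{1}{13632}\right) \frac{1}{28066} = \frac{14272}{4467} - \frac{18767}{191297856} = \frac{910039722881}{284842507584}$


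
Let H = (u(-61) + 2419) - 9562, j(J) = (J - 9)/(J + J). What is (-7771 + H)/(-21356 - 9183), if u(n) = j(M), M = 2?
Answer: 59663/122156 ≈ 0.48842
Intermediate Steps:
j(J) = (-9 + J)/(2*J) (j(J) = (-9 + J)/((2*J)) = (-9 + J)*(1/(2*J)) = (-9 + J)/(2*J))
u(n) = -7/4 (u(n) = (½)*(-9 + 2)/2 = (½)*(½)*(-7) = -7/4)
H = -28579/4 (H = (-7/4 + 2419) - 9562 = 9669/4 - 9562 = -28579/4 ≈ -7144.8)
(-7771 + H)/(-21356 - 9183) = (-7771 - 28579/4)/(-21356 - 9183) = -59663/4/(-30539) = -59663/4*(-1/30539) = 59663/122156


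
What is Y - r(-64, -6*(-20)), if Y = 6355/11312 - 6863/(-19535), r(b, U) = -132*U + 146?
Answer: 3468260643661/220979920 ≈ 15695.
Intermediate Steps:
r(b, U) = 146 - 132*U
Y = 201779181/220979920 (Y = 6355*(1/11312) - 6863*(-1/19535) = 6355/11312 + 6863/19535 = 201779181/220979920 ≈ 0.91311)
Y - r(-64, -6*(-20)) = 201779181/220979920 - (146 - (-792)*(-20)) = 201779181/220979920 - (146 - 132*120) = 201779181/220979920 - (146 - 15840) = 201779181/220979920 - 1*(-15694) = 201779181/220979920 + 15694 = 3468260643661/220979920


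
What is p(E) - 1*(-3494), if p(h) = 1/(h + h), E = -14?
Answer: 97831/28 ≈ 3494.0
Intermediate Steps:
p(h) = 1/(2*h)
p(E) - 1*(-3494) = (½)/(-14) - 1*(-3494) = (½)*(-1/14) + 3494 = -1/28 + 3494 = 97831/28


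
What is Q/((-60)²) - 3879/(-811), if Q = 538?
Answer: 7200359/1459800 ≈ 4.9324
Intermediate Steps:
Q/((-60)²) - 3879/(-811) = 538/((-60)²) - 3879/(-811) = 538/3600 - 3879*(-1/811) = 538*(1/3600) + 3879/811 = 269/1800 + 3879/811 = 7200359/1459800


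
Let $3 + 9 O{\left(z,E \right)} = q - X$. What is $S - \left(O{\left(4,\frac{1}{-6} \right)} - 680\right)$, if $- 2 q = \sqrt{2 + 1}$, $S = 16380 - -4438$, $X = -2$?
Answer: $\frac{193483}{9} + \frac{\sqrt{3}}{18} \approx 21498.0$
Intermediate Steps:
$S = 20818$ ($S = 16380 + 4438 = 20818$)
$q = - \frac{\sqrt{3}}{2}$ ($q = - \frac{\sqrt{2 + 1}}{2} = - \frac{\sqrt{3}}{2} \approx -0.86602$)
$O{\left(z,E \right)} = - \frac{1}{9} - \frac{\sqrt{3}}{18}$ ($O{\left(z,E \right)} = - \frac{1}{3} + \frac{- \frac{\sqrt{3}}{2} - -2}{9} = - \frac{1}{3} + \frac{- \frac{\sqrt{3}}{2} + 2}{9} = - \frac{1}{3} + \frac{2 - \frac{\sqrt{3}}{2}}{9} = - \frac{1}{3} + \left(\frac{2}{9} - \frac{\sqrt{3}}{18}\right) = - \frac{1}{9} - \frac{\sqrt{3}}{18}$)
$S - \left(O{\left(4,\frac{1}{-6} \right)} - 680\right) = 20818 - \left(\left(- \frac{1}{9} - \frac{\sqrt{3}}{18}\right) - 680\right) = 20818 - \left(- \frac{6121}{9} - \frac{\sqrt{3}}{18}\right) = 20818 + \left(\frac{6121}{9} + \frac{\sqrt{3}}{18}\right) = \frac{193483}{9} + \frac{\sqrt{3}}{18}$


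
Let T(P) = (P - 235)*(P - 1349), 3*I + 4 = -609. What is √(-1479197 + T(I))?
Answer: I*√7170893/3 ≈ 892.62*I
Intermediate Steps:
I = -613/3 (I = -4/3 + (⅓)*(-609) = -4/3 - 203 = -613/3 ≈ -204.33)
T(P) = (-1349 + P)*(-235 + P) (T(P) = (-235 + P)*(-1349 + P) = (-1349 + P)*(-235 + P))
√(-1479197 + T(I)) = √(-1479197 + (317015 + (-613/3)² - 1584*(-613/3))) = √(-1479197 + (317015 + 375769/9 + 323664)) = √(-1479197 + 6141880/9) = √(-7170893/9) = I*√7170893/3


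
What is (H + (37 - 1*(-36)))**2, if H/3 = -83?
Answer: 30976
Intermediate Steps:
H = -249 (H = 3*(-83) = -249)
(H + (37 - 1*(-36)))**2 = (-249 + (37 - 1*(-36)))**2 = (-249 + (37 + 36))**2 = (-249 + 73)**2 = (-176)**2 = 30976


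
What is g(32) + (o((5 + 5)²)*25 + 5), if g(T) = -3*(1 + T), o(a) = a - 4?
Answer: 2306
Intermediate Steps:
o(a) = -4 + a
g(T) = -3 - 3*T
g(32) + (o((5 + 5)²)*25 + 5) = (-3 - 3*32) + ((-4 + (5 + 5)²)*25 + 5) = (-3 - 96) + ((-4 + 10²)*25 + 5) = -99 + ((-4 + 100)*25 + 5) = -99 + (96*25 + 5) = -99 + (2400 + 5) = -99 + 2405 = 2306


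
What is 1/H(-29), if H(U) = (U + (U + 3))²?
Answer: 1/3025 ≈ 0.00033058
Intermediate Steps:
H(U) = (3 + 2*U)² (H(U) = (U + (3 + U))² = (3 + 2*U)²)
1/H(-29) = 1/((3 + 2*(-29))²) = 1/((3 - 58)²) = 1/((-55)²) = 1/3025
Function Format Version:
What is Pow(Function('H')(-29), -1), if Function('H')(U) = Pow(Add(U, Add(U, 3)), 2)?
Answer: Rational(1, 3025) ≈ 0.00033058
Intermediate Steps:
Function('H')(U) = Pow(Add(3, Mul(2, U)), 2) (Function('H')(U) = Pow(Add(U, Add(3, U)), 2) = Pow(Add(3, Mul(2, U)), 2))
Pow(Function('H')(-29), -1) = Pow(Pow(Add(3, Mul(2, -29)), 2), -1) = Pow(Pow(Add(3, -58), 2), -1) = Pow(Pow(-55, 2), -1) = Pow(3025, -1) = Rational(1, 3025)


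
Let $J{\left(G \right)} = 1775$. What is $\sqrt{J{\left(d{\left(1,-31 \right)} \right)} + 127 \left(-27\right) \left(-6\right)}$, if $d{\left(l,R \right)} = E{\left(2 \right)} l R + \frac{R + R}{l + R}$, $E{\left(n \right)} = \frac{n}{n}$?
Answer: $\sqrt{22349} \approx 149.5$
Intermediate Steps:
$E{\left(n \right)} = 1$
$d{\left(l,R \right)} = R l + \frac{2 R}{R + l}$ ($d{\left(l,R \right)} = 1 l R + \frac{R + R}{l + R} = l R + \frac{2 R}{R + l} = R l + \frac{2 R}{R + l}$)
$\sqrt{J{\left(d{\left(1,-31 \right)} \right)} + 127 \left(-27\right) \left(-6\right)} = \sqrt{1775 + 127 \left(-27\right) \left(-6\right)} = \sqrt{1775 - -20574} = \sqrt{1775 + 20574} = \sqrt{22349}$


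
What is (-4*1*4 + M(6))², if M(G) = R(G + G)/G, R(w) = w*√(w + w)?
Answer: 352 - 128*√6 ≈ 38.465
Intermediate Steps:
R(w) = √2*w^(3/2) (R(w) = w*√(2*w) = w*(√2*√w) = √2*w^(3/2))
M(G) = 4*√G (M(G) = (√2*(G + G)^(3/2))/G = (√2*(2*G)^(3/2))/G = (√2*(2*√2*G^(3/2)))/G = (4*G^(3/2))/G = 4*√G)
(-4*1*4 + M(6))² = (-4*1*4 + 4*√6)² = (-4*4 + 4*√6)² = (-16 + 4*√6)²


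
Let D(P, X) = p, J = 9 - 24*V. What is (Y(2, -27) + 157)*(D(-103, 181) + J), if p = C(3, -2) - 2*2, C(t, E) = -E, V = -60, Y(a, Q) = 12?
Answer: 244543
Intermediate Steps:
J = 1449 (J = 9 - 24*(-60) = 9 + 1440 = 1449)
p = -2 (p = -1*(-2) - 2*2 = 2 - 4 = -2)
D(P, X) = -2
(Y(2, -27) + 157)*(D(-103, 181) + J) = (12 + 157)*(-2 + 1449) = 169*1447 = 244543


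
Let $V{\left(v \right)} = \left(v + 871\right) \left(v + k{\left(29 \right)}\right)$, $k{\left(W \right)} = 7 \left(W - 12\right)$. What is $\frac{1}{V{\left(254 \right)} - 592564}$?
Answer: $- \frac{1}{172939} \approx -5.7824 \cdot 10^{-6}$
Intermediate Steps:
$k{\left(W \right)} = -84 + 7 W$ ($k{\left(W \right)} = 7 \left(-12 + W\right) = -84 + 7 W$)
$V{\left(v \right)} = \left(119 + v\right) \left(871 + v\right)$ ($V{\left(v \right)} = \left(v + 871\right) \left(v + \left(-84 + 7 \cdot 29\right)\right) = \left(871 + v\right) \left(v + \left(-84 + 203\right)\right) = \left(871 + v\right) \left(v + 119\right) = \left(871 + v\right) \left(119 + v\right) = \left(119 + v\right) \left(871 + v\right)$)
$\frac{1}{V{\left(254 \right)} - 592564} = \frac{1}{\left(103649 + 254^{2} + 990 \cdot 254\right) - 592564} = \frac{1}{\left(103649 + 64516 + 251460\right) - 592564} = \frac{1}{419625 - 592564} = \frac{1}{-172939} = - \frac{1}{172939}$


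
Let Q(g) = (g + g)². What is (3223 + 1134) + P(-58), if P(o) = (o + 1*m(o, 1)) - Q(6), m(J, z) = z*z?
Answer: 4156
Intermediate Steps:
m(J, z) = z²
Q(g) = 4*g² (Q(g) = (2*g)² = 4*g²)
P(o) = -143 + o (P(o) = (o + 1*1²) - 4*6² = (o + 1*1) - 4*36 = (o + 1) - 1*144 = (1 + o) - 144 = -143 + o)
(3223 + 1134) + P(-58) = (3223 + 1134) + (-143 - 58) = 4357 - 201 = 4156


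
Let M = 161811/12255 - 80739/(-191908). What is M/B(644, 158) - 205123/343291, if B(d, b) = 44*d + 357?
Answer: -4610310740514668219/7721888322075631340 ≈ -0.59704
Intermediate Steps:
B(d, b) = 357 + 44*d
M = 10680760611/783944180 (M = 161811*(1/12255) - 80739*(-1/191908) = 53937/4085 + 80739/191908 = 10680760611/783944180 ≈ 13.624)
M/B(644, 158) - 205123/343291 = 10680760611/(783944180*(357 + 44*644)) - 205123/343291 = 10680760611/(783944180*(357 + 28336)) - 205123*1/343291 = (10680760611/783944180)/28693 - 205123/343291 = (10680760611/783944180)*(1/28693) - 205123/343291 = 10680760611/22493710356740 - 205123/343291 = -4610310740514668219/7721888322075631340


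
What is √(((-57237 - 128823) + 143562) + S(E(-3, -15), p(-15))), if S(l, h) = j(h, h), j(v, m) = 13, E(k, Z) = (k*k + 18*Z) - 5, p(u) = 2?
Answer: I*√42485 ≈ 206.12*I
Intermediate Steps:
E(k, Z) = -5 + k² + 18*Z (E(k, Z) = (k² + 18*Z) - 5 = -5 + k² + 18*Z)
S(l, h) = 13
√(((-57237 - 128823) + 143562) + S(E(-3, -15), p(-15))) = √(((-57237 - 128823) + 143562) + 13) = √((-186060 + 143562) + 13) = √(-42498 + 13) = √(-42485) = I*√42485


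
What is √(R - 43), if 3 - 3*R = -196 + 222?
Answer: 2*I*√114/3 ≈ 7.118*I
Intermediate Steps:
R = -23/3 (R = 1 - (-196 + 222)/3 = 1 - ⅓*26 = 1 - 26/3 = -23/3 ≈ -7.6667)
√(R - 43) = √(-23/3 - 43) = √(-152/3) = 2*I*√114/3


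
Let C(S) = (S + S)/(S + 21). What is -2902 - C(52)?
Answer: -211950/73 ≈ -2903.4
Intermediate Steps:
C(S) = 2*S/(21 + S) (C(S) = (2*S)/(21 + S) = 2*S/(21 + S))
-2902 - C(52) = -2902 - 2*52/(21 + 52) = -2902 - 2*52/73 = -2902 - 1*104/73 = -2902 - 104/73 = -211950/73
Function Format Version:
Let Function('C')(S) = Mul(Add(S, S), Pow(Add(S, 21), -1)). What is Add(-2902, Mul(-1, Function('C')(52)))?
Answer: Rational(-211950, 73) ≈ -2903.4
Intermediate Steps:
Function('C')(S) = Mul(2, S, Pow(Add(21, S), -1)) (Function('C')(S) = Mul(Mul(2, S), Pow(Add(21, S), -1)) = Mul(2, S, Pow(Add(21, S), -1)))
Add(-2902, Mul(-1, Function('C')(52))) = Add(-2902, Mul(-1, Mul(2, 52, Pow(Add(21, 52), -1)))) = Add(-2902, Mul(-1, Mul(2, 52, Pow(73, -1)))) = Add(-2902, Mul(-1, Mul(2, 52, Rational(1, 73)))) = Add(-2902, Mul(-1, Rational(104, 73))) = Add(-2902, Rational(-104, 73)) = Rational(-211950, 73)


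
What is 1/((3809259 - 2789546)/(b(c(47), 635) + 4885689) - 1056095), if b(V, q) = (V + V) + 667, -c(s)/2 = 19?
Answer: -4886280/5160374856887 ≈ -9.4688e-7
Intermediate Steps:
c(s) = -38 (c(s) = -2*19 = -38)
b(V, q) = 667 + 2*V (b(V, q) = 2*V + 667 = 667 + 2*V)
1/((3809259 - 2789546)/(b(c(47), 635) + 4885689) - 1056095) = 1/((3809259 - 2789546)/((667 + 2*(-38)) + 4885689) - 1056095) = 1/(1019713/((667 - 76) + 4885689) - 1056095) = 1/(1019713/(591 + 4885689) - 1056095) = 1/(1019713/4886280 - 1056095) = 1/(-5160374856887/4886280) = -4886280/5160374856887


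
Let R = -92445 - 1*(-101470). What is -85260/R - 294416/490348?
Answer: -2223208744/221269535 ≈ -10.048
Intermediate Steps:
R = 9025 (R = -92445 + 101470 = 9025)
-85260/R - 294416/490348 = -85260/9025 - 294416/490348 = -85260*1/9025 - 294416*1/490348 = -17052/1805 - 73604/122587 = -2223208744/221269535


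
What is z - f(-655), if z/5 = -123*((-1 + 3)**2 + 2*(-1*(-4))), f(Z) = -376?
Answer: -7004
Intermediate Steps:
z = -7380 (z = 5*(-123*((-1 + 3)**2 + 2*(-1*(-4)))) = 5*(-123*(2**2 + 2*4)) = 5*(-123*(4 + 8)) = 5*(-123*12) = 5*(-1476) = -7380)
z - f(-655) = -7380 - 1*(-376) = -7380 + 376 = -7004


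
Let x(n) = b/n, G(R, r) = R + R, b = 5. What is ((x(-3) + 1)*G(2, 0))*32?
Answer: -256/3 ≈ -85.333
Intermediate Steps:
G(R, r) = 2*R
x(n) = 5/n
((x(-3) + 1)*G(2, 0))*32 = ((5/(-3) + 1)*(2*2))*32 = ((5*(-⅓) + 1)*4)*32 = ((-5/3 + 1)*4)*32 = -⅔*4*32 = -8/3*32 = -256/3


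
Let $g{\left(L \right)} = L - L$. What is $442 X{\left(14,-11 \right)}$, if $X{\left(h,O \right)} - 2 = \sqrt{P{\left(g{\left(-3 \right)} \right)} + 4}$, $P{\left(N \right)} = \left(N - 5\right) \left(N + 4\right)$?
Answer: $884 + 1768 i \approx 884.0 + 1768.0 i$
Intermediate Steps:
$g{\left(L \right)} = 0$
$P{\left(N \right)} = \left(-5 + N\right) \left(4 + N\right)$
$X{\left(h,O \right)} = 2 + 4 i$ ($X{\left(h,O \right)} = 2 + \sqrt{\left(-20 + 0^{2} - 0\right) + 4} = 2 + \sqrt{\left(-20 + 0 + 0\right) + 4} = 2 + \sqrt{-20 + 4} = 2 + \sqrt{-16} = 2 + 4 i$)
$442 X{\left(14,-11 \right)} = 442 \left(2 + 4 i\right) = 884 + 1768 i$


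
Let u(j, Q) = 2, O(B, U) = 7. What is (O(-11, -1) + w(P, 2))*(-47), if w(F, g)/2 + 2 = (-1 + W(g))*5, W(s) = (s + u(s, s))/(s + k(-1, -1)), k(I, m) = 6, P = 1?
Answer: 94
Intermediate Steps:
W(s) = (2 + s)/(6 + s) (W(s) = (s + 2)/(s + 6) = (2 + s)/(6 + s))
w(F, g) = -14 + 10*(2 + g)/(6 + g) (w(F, g) = -4 + 2*((-1 + (2 + g)/(6 + g))*5) = -4 + 2*(-5 + 5*(2 + g)/(6 + g)) = -4 + (-10 + 10*(2 + g)/(6 + g)) = -14 + 10*(2 + g)/(6 + g))
(O(-11, -1) + w(P, 2))*(-47) = (7 + 4*(-16 - 1*2)/(6 + 2))*(-47) = (7 + 4*(-16 - 2)/8)*(-47) = (7 + 4*(⅛)*(-18))*(-47) = (7 - 9)*(-47) = -2*(-47) = 94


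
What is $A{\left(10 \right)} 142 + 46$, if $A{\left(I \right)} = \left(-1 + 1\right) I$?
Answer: $46$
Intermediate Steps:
$A{\left(I \right)} = 0$ ($A{\left(I \right)} = 0 I = 0$)
$A{\left(10 \right)} 142 + 46 = 0 \cdot 142 + 46 = 0 + 46 = 46$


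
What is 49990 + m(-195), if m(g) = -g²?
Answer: 11965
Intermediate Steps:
49990 + m(-195) = 49990 - 1*(-195)² = 49990 - 1*38025 = 49990 - 38025 = 11965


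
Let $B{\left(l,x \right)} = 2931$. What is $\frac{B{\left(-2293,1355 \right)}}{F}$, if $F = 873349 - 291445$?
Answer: $\frac{977}{193968} \approx 0.0050369$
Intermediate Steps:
$F = 581904$ ($F = 873349 - 291445 = 581904$)
$\frac{B{\left(-2293,1355 \right)}}{F} = \frac{2931}{581904} = 2931 \cdot \frac{1}{581904} = \frac{977}{193968}$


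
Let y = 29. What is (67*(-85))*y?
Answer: -165155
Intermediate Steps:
(67*(-85))*y = (67*(-85))*29 = -5695*29 = -165155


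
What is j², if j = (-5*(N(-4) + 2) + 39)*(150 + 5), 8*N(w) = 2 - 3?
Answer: 1349460225/64 ≈ 2.1085e+7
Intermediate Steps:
N(w) = -⅛ (N(w) = (2 - 3)/8 = (⅛)*(-1) = -⅛)
j = 36735/8 (j = (-5*(-⅛ + 2) + 39)*(150 + 5) = (-5*15/8 + 39)*155 = (-75/8 + 39)*155 = (237/8)*155 = 36735/8 ≈ 4591.9)
j² = (36735/8)² = 1349460225/64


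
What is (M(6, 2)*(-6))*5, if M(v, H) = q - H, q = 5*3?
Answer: -390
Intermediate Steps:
q = 15
M(v, H) = 15 - H
(M(6, 2)*(-6))*5 = ((15 - 1*2)*(-6))*5 = ((15 - 2)*(-6))*5 = (13*(-6))*5 = -78*5 = -390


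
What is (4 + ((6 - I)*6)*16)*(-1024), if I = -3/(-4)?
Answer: -520192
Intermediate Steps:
I = ¾ (I = -3*(-¼) = ¾ ≈ 0.75000)
(4 + ((6 - I)*6)*16)*(-1024) = (4 + ((6 - 1*¾)*6)*16)*(-1024) = (4 + ((6 - ¾)*6)*16)*(-1024) = (4 + ((21/4)*6)*16)*(-1024) = (4 + (63/2)*16)*(-1024) = (4 + 504)*(-1024) = 508*(-1024) = -520192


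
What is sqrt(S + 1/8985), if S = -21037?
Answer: 2*I*sqrt(424580433585)/8985 ≈ 145.04*I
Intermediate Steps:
sqrt(S + 1/8985) = sqrt(-21037 + 1/8985) = sqrt(-189017444/8985) = 2*I*sqrt(424580433585)/8985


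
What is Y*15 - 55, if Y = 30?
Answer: 395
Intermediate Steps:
Y*15 - 55 = 30*15 - 55 = 450 - 55 = 395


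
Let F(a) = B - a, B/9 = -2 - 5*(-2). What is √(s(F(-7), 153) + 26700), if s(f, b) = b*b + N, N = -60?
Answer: 3*√5561 ≈ 223.72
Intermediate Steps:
B = 72 (B = 9*(-2 - 5*(-2)) = 9*(-2 + 10) = 9*8 = 72)
F(a) = 72 - a
s(f, b) = -60 + b² (s(f, b) = b*b - 60 = b² - 60 = -60 + b²)
√(s(F(-7), 153) + 26700) = √((-60 + 153²) + 26700) = √((-60 + 23409) + 26700) = √(23349 + 26700) = √50049 = 3*√5561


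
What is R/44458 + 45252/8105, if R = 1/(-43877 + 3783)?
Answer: 80661647092999/14447154816460 ≈ 5.5832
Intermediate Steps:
R = -1/40094 (R = 1/(-40094) = -1/40094 ≈ -2.4941e-5)
R/44458 + 45252/8105 = -1/40094/44458 + 45252/8105 = -1/40094*1/44458 + 45252*(1/8105) = -1/1782499052 + 45252/8105 = 80661647092999/14447154816460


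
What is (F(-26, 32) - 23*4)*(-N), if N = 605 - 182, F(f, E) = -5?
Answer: 41031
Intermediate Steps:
N = 423
(F(-26, 32) - 23*4)*(-N) = (-5 - 23*4)*(-1*423) = (-5 - 92)*(-423) = -97*(-423) = 41031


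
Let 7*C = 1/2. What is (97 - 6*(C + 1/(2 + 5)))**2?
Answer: 448900/49 ≈ 9161.2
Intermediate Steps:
C = 1/14 (C = (1/7)/2 = (1/7)*(1/2) = 1/14 ≈ 0.071429)
(97 - 6*(C + 1/(2 + 5)))**2 = (97 - 6*(1/14 + 1/(2 + 5)))**2 = (97 - 6*(1/14 + 1/7))**2 = (97 - 6*3/14)**2 = (97 - 9/7)**2 = (670/7)**2 = 448900/49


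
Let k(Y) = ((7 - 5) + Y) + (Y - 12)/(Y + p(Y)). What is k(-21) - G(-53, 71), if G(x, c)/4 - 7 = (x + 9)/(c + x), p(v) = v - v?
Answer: -2246/63 ≈ -35.651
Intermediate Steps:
p(v) = 0
k(Y) = 2 + Y + (-12 + Y)/Y (k(Y) = ((7 - 5) + Y) + (Y - 12)/(Y + 0) = (2 + Y) + (-12 + Y)/Y = 2 + Y + (-12 + Y)/Y)
G(x, c) = 28 + 4*(9 + x)/(c + x) (G(x, c) = 28 + 4*((x + 9)/(c + x)) = 28 + 4*((9 + x)/(c + x)) = 28 + 4*(9 + x)/(c + x))
k(-21) - G(-53, 71) = (3 - 21 - 12/(-21)) - 4*(9 + 7*71 + 8*(-53))/(71 - 53) = (3 - 21 - 12*(-1/21)) - 4*(9 + 497 - 424)/18 = (3 - 21 + 4/7) - 4*82/18 = -122/7 - 1*164/9 = -122/7 - 164/9 = -2246/63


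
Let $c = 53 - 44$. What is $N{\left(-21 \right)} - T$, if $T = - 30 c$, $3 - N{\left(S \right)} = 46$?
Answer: $227$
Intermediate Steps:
$c = 9$ ($c = 53 - 44 = 9$)
$N{\left(S \right)} = -43$ ($N{\left(S \right)} = 3 - 46 = -43$)
$T = -270$ ($T = \left(-30\right) 9 = -270$)
$N{\left(-21 \right)} - T = -43 - -270 = -43 + 270 = 227$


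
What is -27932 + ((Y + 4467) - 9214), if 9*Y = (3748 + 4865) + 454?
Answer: -285044/9 ≈ -31672.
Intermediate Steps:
Y = 9067/9 (Y = ((3748 + 4865) + 454)/9 = (8613 + 454)/9 = (1/9)*9067 = 9067/9 ≈ 1007.4)
-27932 + ((Y + 4467) - 9214) = -27932 + ((9067/9 + 4467) - 9214) = -27932 + (49270/9 - 9214) = -27932 - 33656/9 = -285044/9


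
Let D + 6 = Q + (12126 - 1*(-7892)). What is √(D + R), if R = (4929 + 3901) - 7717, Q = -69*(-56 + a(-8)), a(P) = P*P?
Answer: √20573 ≈ 143.43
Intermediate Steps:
a(P) = P²
Q = -552 (Q = -69*(-56 + (-8)²) = -69*(-56 + 64) = -69*8 = -552)
R = 1113 (R = 8830 - 7717 = 1113)
D = 19460 (D = -6 + (-552 + (12126 - 1*(-7892))) = -6 + (-552 + (12126 + 7892)) = -6 + (-552 + 20018) = -6 + 19466 = 19460)
√(D + R) = √(19460 + 1113) = √20573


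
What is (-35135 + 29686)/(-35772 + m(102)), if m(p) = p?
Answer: 5449/35670 ≈ 0.15276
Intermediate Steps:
(-35135 + 29686)/(-35772 + m(102)) = (-35135 + 29686)/(-35772 + 102) = -5449/(-35670) = -5449*(-1/35670) = 5449/35670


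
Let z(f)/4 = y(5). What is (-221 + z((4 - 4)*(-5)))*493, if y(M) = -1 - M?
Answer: -120785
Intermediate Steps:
z(f) = -24 (z(f) = 4*(-1 - 1*5) = 4*(-1 - 5) = 4*(-6) = -24)
(-221 + z((4 - 4)*(-5)))*493 = (-221 - 24)*493 = -245*493 = -120785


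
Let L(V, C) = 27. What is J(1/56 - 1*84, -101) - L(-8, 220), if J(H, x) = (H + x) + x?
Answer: -17527/56 ≈ -312.98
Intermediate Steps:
J(H, x) = H + 2*x
J(1/56 - 1*84, -101) - L(-8, 220) = ((1/56 - 1*84) + 2*(-101)) - 1*27 = ((1/56 - 84) - 202) - 27 = (-4703/56 - 202) - 27 = -16015/56 - 27 = -17527/56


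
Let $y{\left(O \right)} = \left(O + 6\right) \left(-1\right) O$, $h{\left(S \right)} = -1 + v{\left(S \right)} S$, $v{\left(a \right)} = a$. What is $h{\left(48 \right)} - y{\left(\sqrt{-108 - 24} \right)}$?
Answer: $2171 + 12 i \sqrt{33} \approx 2171.0 + 68.935 i$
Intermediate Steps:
$h{\left(S \right)} = -1 + S^{2}$ ($h{\left(S \right)} = -1 + S S = -1 + S^{2}$)
$y{\left(O \right)} = O \left(-6 - O\right)$ ($y{\left(O \right)} = \left(6 + O\right) \left(-1\right) O = \left(-6 - O\right) O = O \left(-6 - O\right)$)
$h{\left(48 \right)} - y{\left(\sqrt{-108 - 24} \right)} = \left(-1 + 48^{2}\right) - - \sqrt{-108 - 24} \left(6 + \sqrt{-108 - 24}\right) = \left(-1 + 2304\right) - - \sqrt{-132} \left(6 + \sqrt{-132}\right) = 2303 - - 2 i \sqrt{33} \left(6 + 2 i \sqrt{33}\right) = 2303 + 2 i \sqrt{33} \left(6 + 2 i \sqrt{33}\right)$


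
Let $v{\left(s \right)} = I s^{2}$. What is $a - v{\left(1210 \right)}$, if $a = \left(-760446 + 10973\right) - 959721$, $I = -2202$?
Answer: $3222239006$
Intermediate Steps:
$a = -1709194$ ($a = -749473 - 959721 = -1709194$)
$v{\left(s \right)} = - 2202 s^{2}$
$a - v{\left(1210 \right)} = -1709194 - - 2202 \cdot 1210^{2} = -1709194 - \left(-2202\right) 1464100 = -1709194 - -3223948200 = -1709194 + 3223948200 = 3222239006$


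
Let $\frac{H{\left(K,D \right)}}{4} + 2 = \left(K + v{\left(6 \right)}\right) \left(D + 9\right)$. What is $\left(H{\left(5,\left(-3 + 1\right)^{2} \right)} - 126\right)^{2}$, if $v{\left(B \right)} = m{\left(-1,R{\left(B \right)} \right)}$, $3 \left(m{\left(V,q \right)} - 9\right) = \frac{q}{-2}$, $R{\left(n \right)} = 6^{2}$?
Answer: $79524$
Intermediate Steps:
$R{\left(n \right)} = 36$
$m{\left(V,q \right)} = 9 - \frac{q}{6}$ ($m{\left(V,q \right)} = 9 + \frac{q \frac{1}{-2}}{3} = 9 + \frac{q \left(- \frac{1}{2}\right)}{3} = 9 + \frac{\left(- \frac{1}{2}\right) q}{3} = 9 - \frac{q}{6}$)
$v{\left(B \right)} = 3$ ($v{\left(B \right)} = 9 - 6 = 3$)
$H{\left(K,D \right)} = -8 + 4 \left(3 + K\right) \left(9 + D\right)$ ($H{\left(K,D \right)} = -8 + 4 \left(K + 3\right) \left(D + 9\right) = -8 + 4 \left(3 + K\right) \left(9 + D\right)$)
$\left(H{\left(5,\left(-3 + 1\right)^{2} \right)} - 126\right)^{2} = \left(\left(100 + 12 \left(-3 + 1\right)^{2} + 36 \cdot 5 + 4 \left(-3 + 1\right)^{2} \cdot 5\right) - 126\right)^{2} = \left(\left(100 + 12 \left(-2\right)^{2} + 180 + 4 \left(-2\right)^{2} \cdot 5\right) - 126\right)^{2} = \left(\left(100 + 12 \cdot 4 + 180 + 4 \cdot 4 \cdot 5\right) - 126\right)^{2} = \left(\left(100 + 48 + 180 + 80\right) - 126\right)^{2} = \left(408 - 126\right)^{2} = 282^{2} = 79524$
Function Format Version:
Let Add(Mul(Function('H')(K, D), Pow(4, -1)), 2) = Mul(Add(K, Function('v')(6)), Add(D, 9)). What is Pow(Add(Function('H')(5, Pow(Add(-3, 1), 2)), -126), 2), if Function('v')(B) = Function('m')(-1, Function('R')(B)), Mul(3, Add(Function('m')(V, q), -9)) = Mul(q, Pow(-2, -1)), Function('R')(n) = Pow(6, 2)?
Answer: 79524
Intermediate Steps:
Function('R')(n) = 36
Function('m')(V, q) = Add(9, Mul(Rational(-1, 6), q)) (Function('m')(V, q) = Add(9, Mul(Rational(1, 3), Mul(q, Pow(-2, -1)))) = Add(9, Mul(Rational(1, 3), Mul(q, Rational(-1, 2)))) = Add(9, Mul(Rational(1, 3), Mul(Rational(-1, 2), q))) = Add(9, Mul(Rational(-1, 6), q)))
Function('v')(B) = 3 (Function('v')(B) = Add(9, Mul(Rational(-1, 6), 36)) = Add(9, -6) = 3)
Function('H')(K, D) = Add(-8, Mul(4, Add(3, K), Add(9, D))) (Function('H')(K, D) = Add(-8, Mul(4, Mul(Add(K, 3), Add(D, 9)))) = Add(-8, Mul(4, Mul(Add(3, K), Add(9, D)))) = Add(-8, Mul(4, Add(3, K), Add(9, D))))
Pow(Add(Function('H')(5, Pow(Add(-3, 1), 2)), -126), 2) = Pow(Add(Add(100, Mul(12, Pow(Add(-3, 1), 2)), Mul(36, 5), Mul(4, Pow(Add(-3, 1), 2), 5)), -126), 2) = Pow(Add(Add(100, Mul(12, Pow(-2, 2)), 180, Mul(4, Pow(-2, 2), 5)), -126), 2) = Pow(Add(Add(100, Mul(12, 4), 180, Mul(4, 4, 5)), -126), 2) = Pow(Add(Add(100, 48, 180, 80), -126), 2) = Pow(Add(408, -126), 2) = Pow(282, 2) = 79524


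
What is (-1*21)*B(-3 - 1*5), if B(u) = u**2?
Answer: -1344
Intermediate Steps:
(-1*21)*B(-3 - 1*5) = (-1*21)*(-3 - 1*5)**2 = -21*(-3 - 5)**2 = -21*(-8)**2 = -21*64 = -1344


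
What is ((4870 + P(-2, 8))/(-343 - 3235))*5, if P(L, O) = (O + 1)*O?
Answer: -12355/1789 ≈ -6.9061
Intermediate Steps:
P(L, O) = O*(1 + O) (P(L, O) = (1 + O)*O = O*(1 + O))
((4870 + P(-2, 8))/(-343 - 3235))*5 = ((4870 + 8*(1 + 8))/(-343 - 3235))*5 = ((4870 + 8*9)/(-3578))*5 = ((4870 + 72)*(-1/3578))*5 = (4942*(-1/3578))*5 = -2471/1789*5 = -12355/1789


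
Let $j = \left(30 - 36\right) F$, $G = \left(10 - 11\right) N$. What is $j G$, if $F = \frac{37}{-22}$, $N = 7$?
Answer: $- \frac{777}{11} \approx -70.636$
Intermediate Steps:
$F = - \frac{37}{22}$ ($F = 37 \left(- \frac{1}{22}\right) = - \frac{37}{22} \approx -1.6818$)
$G = -7$ ($G = \left(10 - 11\right) 7 = \left(-1\right) 7 = -7$)
$j = \frac{111}{11}$ ($j = \left(30 - 36\right) \left(- \frac{37}{22}\right) = \left(-6\right) \left(- \frac{37}{22}\right) = \frac{111}{11} \approx 10.091$)
$j G = \frac{111}{11} \left(-7\right) = - \frac{777}{11}$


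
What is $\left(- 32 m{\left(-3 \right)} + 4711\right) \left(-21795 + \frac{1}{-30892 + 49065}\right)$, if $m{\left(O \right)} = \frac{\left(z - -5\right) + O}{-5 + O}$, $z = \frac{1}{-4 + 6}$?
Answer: $- \frac{1869896201014}{18173} \approx -1.0289 \cdot 10^{8}$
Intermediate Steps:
$z = \frac{1}{2} \approx 0.5$
$m{\left(O \right)} = \frac{\frac{11}{2} + O}{-5 + O}$ ($m{\left(O \right)} = \frac{\left(\frac{1}{2} - -5\right) + O}{-5 + O} = \frac{\left(\frac{1}{2} + 5\right) + O}{-5 + O} = \frac{\frac{11}{2} + O}{-5 + O}$)
$\left(- 32 m{\left(-3 \right)} + 4711\right) \left(-21795 + \frac{1}{-30892 + 49065}\right) = \left(- 32 \frac{\frac{11}{2} - 3}{-5 - 3} + 4711\right) \left(-21795 + \frac{1}{-30892 + 49065}\right) = \left(- 32 \frac{1}{-8} \cdot \frac{5}{2} + 4711\right) \left(-21795 + \frac{1}{18173}\right) = \left(- 32 \left(\left(- \frac{1}{8}\right) \frac{5}{2}\right) + 4711\right) \left(-21795 + \frac{1}{18173}\right) = \left(\left(-32\right) \left(- \frac{5}{16}\right) + 4711\right) \left(- \frac{396080534}{18173}\right) = \left(10 + 4711\right) \left(- \frac{396080534}{18173}\right) = 4721 \left(- \frac{396080534}{18173}\right) = - \frac{1869896201014}{18173}$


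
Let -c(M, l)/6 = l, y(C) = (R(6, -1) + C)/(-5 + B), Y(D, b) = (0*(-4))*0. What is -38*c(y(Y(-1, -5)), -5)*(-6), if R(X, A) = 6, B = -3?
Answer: 6840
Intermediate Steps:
Y(D, b) = 0 (Y(D, b) = 0*0 = 0)
y(C) = -¾ - C/8 (y(C) = (6 + C)/(-5 - 3) = (6 + C)/(-8) = (6 + C)*(-⅛) = -¾ - C/8)
c(M, l) = -6*l
-38*c(y(Y(-1, -5)), -5)*(-6) = -(-228)*(-5)*(-6) = -38*30*(-6) = -1140*(-6) = 6840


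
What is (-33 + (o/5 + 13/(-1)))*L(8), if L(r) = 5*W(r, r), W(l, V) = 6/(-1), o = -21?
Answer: 1506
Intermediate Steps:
W(l, V) = -6 (W(l, V) = 6*(-1) = -6)
L(r) = -30 (L(r) = 5*(-6) = -30)
(-33 + (o/5 + 13/(-1)))*L(8) = (-33 + (-21/5 + 13/(-1)))*(-30) = (-33 + (-21*⅕ + 13*(-1)))*(-30) = (-33 + (-21/5 - 13))*(-30) = (-33 - 86/5)*(-30) = -251/5*(-30) = 1506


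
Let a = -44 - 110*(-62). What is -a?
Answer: -6776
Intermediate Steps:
a = 6776 (a = -44 + 6820 = 6776)
-a = -1*6776 = -6776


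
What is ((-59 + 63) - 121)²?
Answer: 13689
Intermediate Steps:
((-59 + 63) - 121)² = (4 - 121)² = (-117)² = 13689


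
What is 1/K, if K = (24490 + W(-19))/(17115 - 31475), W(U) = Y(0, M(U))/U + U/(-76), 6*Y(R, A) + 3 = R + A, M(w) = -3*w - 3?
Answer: -218272/372245 ≈ -0.58637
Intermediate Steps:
M(w) = -3 - 3*w
Y(R, A) = -½ + A/6 + R/6 (Y(R, A) = -½ + (R + A)/6 = -½ + (A + R)/6 = -½ + (A/6 + R/6) = -½ + A/6 + R/6)
W(U) = -U/76 + (-1 - U/2)/U (W(U) = (-½ + (-3 - 3*U)/6 + (⅙)*0)/U + U/(-76) = (-½ + (-½ - U/2) + 0)/U + U*(-1/76) = (-1 - U/2)/U - U/76 = -U/76 + (-1 - U/2)/U)
K = -372245/218272 (K = (24490 + (-½ - 1/(-19) - 1/76*(-19)))/(17115 - 31475) = (24490 + (-½ - 1*(-1/19) + ¼))/(-14360) = (24490 + (-½ + 1/19 + ¼))*(-1/14360) = (24490 - 15/76)*(-1/14360) = (1861225/76)*(-1/14360) = -372245/218272 ≈ -1.7054)
1/K = 1/(-372245/218272) = -218272/372245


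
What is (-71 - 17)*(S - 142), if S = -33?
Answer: 15400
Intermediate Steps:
(-71 - 17)*(S - 142) = (-71 - 17)*(-33 - 142) = -88*(-175) = 15400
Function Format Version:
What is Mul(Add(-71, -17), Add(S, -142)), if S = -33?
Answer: 15400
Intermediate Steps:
Mul(Add(-71, -17), Add(S, -142)) = Mul(Add(-71, -17), Add(-33, -142)) = Mul(-88, -175) = 15400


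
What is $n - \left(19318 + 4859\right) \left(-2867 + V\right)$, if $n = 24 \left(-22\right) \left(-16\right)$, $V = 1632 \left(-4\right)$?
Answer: $227151363$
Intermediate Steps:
$V = -6528$
$n = 8448$ ($n = \left(-528\right) \left(-16\right) = 8448$)
$n - \left(19318 + 4859\right) \left(-2867 + V\right) = 8448 - \left(19318 + 4859\right) \left(-2867 - 6528\right) = 8448 - 24177 \left(-9395\right) = 8448 - -227142915 = 8448 + 227142915 = 227151363$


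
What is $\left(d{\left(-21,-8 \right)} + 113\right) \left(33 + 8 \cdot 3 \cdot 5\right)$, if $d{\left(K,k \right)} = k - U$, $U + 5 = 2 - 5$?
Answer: $17289$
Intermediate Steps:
$U = -8$ ($U = -5 + \left(2 - 5\right) = -5 - 3 = -8$)
$d{\left(K,k \right)} = 8 + k$ ($d{\left(K,k \right)} = k - -8 = k + 8 = 8 + k$)
$\left(d{\left(-21,-8 \right)} + 113\right) \left(33 + 8 \cdot 3 \cdot 5\right) = \left(\left(8 - 8\right) + 113\right) \left(33 + 8 \cdot 3 \cdot 5\right) = \left(0 + 113\right) \left(33 + 24 \cdot 5\right) = 113 \left(33 + 120\right) = 113 \cdot 153 = 17289$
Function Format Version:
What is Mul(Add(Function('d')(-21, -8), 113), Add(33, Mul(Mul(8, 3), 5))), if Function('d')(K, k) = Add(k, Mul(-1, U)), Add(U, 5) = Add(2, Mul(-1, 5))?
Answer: 17289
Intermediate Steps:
U = -8 (U = Add(-5, Add(2, Mul(-1, 5))) = Add(-5, Add(2, -5)) = Add(-5, -3) = -8)
Function('d')(K, k) = Add(8, k) (Function('d')(K, k) = Add(k, Mul(-1, -8)) = Add(k, 8) = Add(8, k))
Mul(Add(Function('d')(-21, -8), 113), Add(33, Mul(Mul(8, 3), 5))) = Mul(Add(Add(8, -8), 113), Add(33, Mul(Mul(8, 3), 5))) = Mul(Add(0, 113), Add(33, Mul(24, 5))) = Mul(113, Add(33, 120)) = Mul(113, 153) = 17289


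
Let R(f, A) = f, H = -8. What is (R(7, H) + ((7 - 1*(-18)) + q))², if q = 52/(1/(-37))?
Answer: 3579664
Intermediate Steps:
q = -1924 (q = 52/(-1/37) = 52*(-37) = -1924)
(R(7, H) + ((7 - 1*(-18)) + q))² = (7 + ((7 - 1*(-18)) - 1924))² = (7 + ((7 + 18) - 1924))² = (7 + (25 - 1924))² = (7 - 1899)² = (-1892)² = 3579664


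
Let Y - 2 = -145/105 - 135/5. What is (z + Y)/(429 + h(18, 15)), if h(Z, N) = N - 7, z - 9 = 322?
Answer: 6397/9177 ≈ 0.69707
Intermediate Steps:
z = 331 (z = 9 + 322 = 331)
h(Z, N) = -7 + N
Y = -554/21 (Y = 2 + (-145/105 - 135/5) = 2 + (-145*1/105 - 135*⅕) = 2 + (-29/21 - 27) = 2 - 596/21 = -554/21 ≈ -26.381)
(z + Y)/(429 + h(18, 15)) = (331 - 554/21)/(429 + (-7 + 15)) = 6397/(21*(429 + 8)) = (6397/21)/437 = (6397/21)*(1/437) = 6397/9177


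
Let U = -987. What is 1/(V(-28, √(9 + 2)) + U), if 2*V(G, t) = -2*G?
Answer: -1/959 ≈ -0.0010428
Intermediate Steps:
V(G, t) = -G (V(G, t) = (-2*G)/2 = -G)
1/(V(-28, √(9 + 2)) + U) = 1/(-1*(-28) - 987) = 1/(28 - 987) = 1/(-959) = -1/959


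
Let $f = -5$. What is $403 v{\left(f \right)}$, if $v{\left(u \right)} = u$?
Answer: $-2015$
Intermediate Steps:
$403 v{\left(f \right)} = 403 \left(-5\right) = -2015$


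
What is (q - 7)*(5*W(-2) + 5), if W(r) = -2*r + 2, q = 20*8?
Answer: 5355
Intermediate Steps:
q = 160
W(r) = 2 - 2*r
(q - 7)*(5*W(-2) + 5) = (160 - 7)*(5*(2 - 2*(-2)) + 5) = 153*(5*(2 + 4) + 5) = 153*(5*6 + 5) = 153*(30 + 5) = 153*35 = 5355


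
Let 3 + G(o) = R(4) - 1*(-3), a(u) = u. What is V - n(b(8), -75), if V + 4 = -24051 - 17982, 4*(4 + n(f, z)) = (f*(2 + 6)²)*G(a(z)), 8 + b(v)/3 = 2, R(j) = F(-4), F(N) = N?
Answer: -43185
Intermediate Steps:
R(j) = -4
b(v) = -18 (b(v) = -24 + 3*2 = -24 + 6 = -18)
G(o) = -4 (G(o) = -3 + (-4 - 1*(-3)) = -3 + (-4 + 3) = -3 - 1 = -4)
n(f, z) = -4 - 64*f (n(f, z) = -4 + ((f*(2 + 6)²)*(-4))/4 = -4 + ((f*8²)*(-4))/4 = -4 + ((f*64)*(-4))/4 = -4 + ((64*f)*(-4))/4 = -4 + (-256*f)/4 = -4 - 64*f)
V = -42037 (V = -4 + (-24051 - 17982) = -4 - 42033 = -42037)
V - n(b(8), -75) = -42037 - (-4 - 64*(-18)) = -42037 - (-4 + 1152) = -42037 - 1*1148 = -42037 - 1148 = -43185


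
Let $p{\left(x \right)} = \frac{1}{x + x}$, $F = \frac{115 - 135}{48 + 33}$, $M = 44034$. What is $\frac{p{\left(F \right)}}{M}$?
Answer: $- \frac{27}{587120} \approx -4.5987 \cdot 10^{-5}$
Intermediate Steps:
$F = - \frac{20}{81} \approx -0.24691$
$p{\left(x \right)} = \frac{1}{2 x}$
$\frac{p{\left(F \right)}}{M} = \frac{\frac{1}{2} \frac{1}{- \frac{20}{81}}}{44034} = \frac{1}{2} \left(- \frac{81}{20}\right) \frac{1}{44034} = \left(- \frac{81}{40}\right) \frac{1}{44034} = - \frac{27}{587120}$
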